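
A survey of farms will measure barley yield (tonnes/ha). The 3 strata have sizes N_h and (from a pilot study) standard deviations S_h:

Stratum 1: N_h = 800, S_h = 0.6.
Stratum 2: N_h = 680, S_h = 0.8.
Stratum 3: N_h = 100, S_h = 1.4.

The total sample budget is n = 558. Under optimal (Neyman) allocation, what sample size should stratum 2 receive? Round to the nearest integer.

261

Neyman allocation: n_h = n · N_h S_h / Σ N_i S_i, with n = 558.
  stratum 1: N_h·S_h = 800·0.6 = 480.00
  stratum 2: N_h·S_h = 680·0.8 = 544.00
  stratum 3: N_h·S_h = 100·1.4 = 140.00
Σ N_h S_h = 1164.00
n for stratum 2 = 558·544.00/1164.00 = 260.784 → 261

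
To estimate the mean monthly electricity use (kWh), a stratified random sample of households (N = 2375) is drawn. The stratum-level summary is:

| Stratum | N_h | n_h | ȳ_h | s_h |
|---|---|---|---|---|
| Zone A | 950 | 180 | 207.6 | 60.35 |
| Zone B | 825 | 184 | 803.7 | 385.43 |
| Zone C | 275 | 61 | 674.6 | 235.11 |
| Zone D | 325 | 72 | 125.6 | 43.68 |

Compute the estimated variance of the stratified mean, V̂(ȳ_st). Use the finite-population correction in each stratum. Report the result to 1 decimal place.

V̂(ȳ_st) = Σ W_h² (1 − n_h/N_h) s_h²/n_h, with W_h = N_h/N and N = 2375:
  stratum Zone A: (950/2375)²·(1 − 180/950)·60.35²/180 = 2.62403
  stratum Zone B: (825/2375)²·(1 − 184/825)·385.43²/184 = 75.6934
  stratum Zone C: (275/2375)²·(1 − 61/275)·235.11²/61 = 9.45435
  stratum Zone D: (325/2375)²·(1 − 72/325)·43.68²/72 = 0.386286
V̂(ȳ_st) = 88.1581

V̂(ȳ_st) ≈ 88.2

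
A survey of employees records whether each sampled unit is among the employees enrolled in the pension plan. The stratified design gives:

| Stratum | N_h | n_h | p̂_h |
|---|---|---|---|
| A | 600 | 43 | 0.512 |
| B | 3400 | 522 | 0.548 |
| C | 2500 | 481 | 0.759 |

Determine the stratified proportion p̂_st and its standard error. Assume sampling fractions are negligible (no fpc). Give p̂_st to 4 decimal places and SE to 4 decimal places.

p̂_st ≈ 0.6258, SE ≈ 0.0154

N = 6500; stratum weights W_h = N_h/N.
p̂_st = Σ W_h p̂_h = (600·0.512 + 3400·0.548 + 2500·0.759)/6500 = 0.62583
V̂(p̂_st) = Σ W_h² p̂_h(1−p̂_h)/(n_h−1):
  stratum A: (600/6500)²·0.512·0.488/42 = 5.06893e-05
  stratum B: (3400/6500)²·0.548·0.452/521 = 0.000130081
  stratum C: (2500/6500)²·0.759·0.241/480 = 5.6373e-05
V̂(p̂_st) = 0.000237143; SE = √V̂ = 0.0153994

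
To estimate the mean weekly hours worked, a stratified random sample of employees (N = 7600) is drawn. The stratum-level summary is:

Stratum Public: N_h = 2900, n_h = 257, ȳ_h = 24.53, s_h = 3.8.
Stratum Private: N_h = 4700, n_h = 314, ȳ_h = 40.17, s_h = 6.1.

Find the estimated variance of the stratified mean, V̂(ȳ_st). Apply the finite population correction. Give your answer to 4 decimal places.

V̂(ȳ_st) = Σ W_h² (1 − n_h/N_h) s_h²/n_h, with W_h = N_h/N and N = 7600:
  stratum Public: (2900/7600)²·(1 − 257/2900)·3.8²/257 = 0.00745593
  stratum Private: (4700/7600)²·(1 − 314/4700)·6.1²/314 = 0.0422931
V̂(ȳ_st) = 0.049749

V̂(ȳ_st) ≈ 0.0497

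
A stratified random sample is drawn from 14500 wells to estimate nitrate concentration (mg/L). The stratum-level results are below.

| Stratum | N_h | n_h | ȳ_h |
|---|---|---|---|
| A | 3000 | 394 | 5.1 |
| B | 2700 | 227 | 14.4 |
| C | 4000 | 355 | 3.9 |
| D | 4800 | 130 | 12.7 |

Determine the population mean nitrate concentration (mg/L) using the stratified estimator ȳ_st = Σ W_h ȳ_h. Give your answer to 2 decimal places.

N = Σ N_h = 14500. Stratum weights W_h = N_h/N.
ȳ_st = (3000·5.1 + 2700·14.4 + 4000·3.9 + 4800·12.7) / 14500 = 9.0166

ȳ_st ≈ 9.02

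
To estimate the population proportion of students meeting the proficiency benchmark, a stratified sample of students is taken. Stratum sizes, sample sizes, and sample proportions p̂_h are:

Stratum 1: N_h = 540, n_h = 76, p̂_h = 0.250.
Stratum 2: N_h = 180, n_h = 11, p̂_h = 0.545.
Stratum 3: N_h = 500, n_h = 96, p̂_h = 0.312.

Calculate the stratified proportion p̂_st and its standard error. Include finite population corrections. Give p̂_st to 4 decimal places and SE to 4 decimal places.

N = 1220; stratum weights W_h = N_h/N.
p̂_st = Σ W_h p̂_h = (540·0.250 + 180·0.545 + 500·0.312)/1220 = 0.31893
V̂(p̂_st) = Σ W_h² (1 − n_h/N_h) p̂_h(1−p̂_h)/(n_h−1):
  stratum 1: (540/1220)²·(1 − 76/540)·0.250·0.750/75 = 0.000420855
  stratum 2: (180/1220)²·(1 − 11/180)·0.545·0.455/10 = 0.000506813
  stratum 3: (500/1220)²·(1 − 96/500)·0.312·0.688/95 = 0.000306656
V̂(p̂_st) = 0.00123432; SE = √V̂ = 0.0351329

p̂_st ≈ 0.3189, SE ≈ 0.0351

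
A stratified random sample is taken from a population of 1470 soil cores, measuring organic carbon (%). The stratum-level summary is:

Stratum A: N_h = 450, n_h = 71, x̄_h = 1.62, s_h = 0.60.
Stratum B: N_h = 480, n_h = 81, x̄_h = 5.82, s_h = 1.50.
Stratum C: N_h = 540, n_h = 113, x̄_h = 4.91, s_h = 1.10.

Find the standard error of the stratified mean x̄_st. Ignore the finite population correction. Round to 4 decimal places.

V̂(x̄_st) = Σ W_h² s_h²/n_h, with W_h = N_h/N and N = 1470:
  stratum A: (450/1470)²·0.60²/71 = 0.000475154
  stratum B: (480/1470)²·1.50²/81 = 0.00296173
  stratum C: (540/1470)²·1.10²/113 = 0.00144497
V̂(x̄_st) = 0.00488186
SE(x̄_st) = √0.00488186 = 0.0698703

SE(x̄_st) ≈ 0.0699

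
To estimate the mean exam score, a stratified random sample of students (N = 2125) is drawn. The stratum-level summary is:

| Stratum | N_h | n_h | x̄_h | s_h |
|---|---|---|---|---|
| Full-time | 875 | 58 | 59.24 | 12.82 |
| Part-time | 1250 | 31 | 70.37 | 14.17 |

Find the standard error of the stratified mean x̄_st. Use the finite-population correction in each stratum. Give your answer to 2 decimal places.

V̂(x̄_st) = Σ W_h² (1 − n_h/N_h) s_h²/n_h, with W_h = N_h/N and N = 2125:
  stratum Full-time: (875/2125)²·(1 − 58/875)·12.82²/58 = 0.448601
  stratum Part-time: (1250/2125)²·(1 − 31/1250)·14.17²/31 = 2.18562
V̂(x̄_st) = 2.63422
SE(x̄_st) = √2.63422 = 1.62303

SE(x̄_st) ≈ 1.62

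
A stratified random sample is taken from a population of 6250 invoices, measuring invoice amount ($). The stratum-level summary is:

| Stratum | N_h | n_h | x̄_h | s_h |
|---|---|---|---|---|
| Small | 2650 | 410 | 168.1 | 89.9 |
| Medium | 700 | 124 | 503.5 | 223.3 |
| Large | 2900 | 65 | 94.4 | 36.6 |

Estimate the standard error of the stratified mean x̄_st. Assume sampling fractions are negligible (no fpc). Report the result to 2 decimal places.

SE(x̄_st) ≈ 3.61

V̂(x̄_st) = Σ W_h² s_h²/n_h, with W_h = N_h/N and N = 6250:
  stratum Small: (2650/6250)²·89.9²/410 = 3.54378
  stratum Medium: (700/6250)²·223.3²/124 = 5.04419
  stratum Large: (2900/6250)²·36.6²/65 = 4.43695
V̂(x̄_st) = 13.0249
SE(x̄_st) = √13.0249 = 3.60901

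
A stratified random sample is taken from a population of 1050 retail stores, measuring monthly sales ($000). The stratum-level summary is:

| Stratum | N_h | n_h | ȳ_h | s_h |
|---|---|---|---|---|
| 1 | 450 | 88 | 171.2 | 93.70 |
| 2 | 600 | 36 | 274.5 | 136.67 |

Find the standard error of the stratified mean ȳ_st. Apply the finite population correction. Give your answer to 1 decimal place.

SE(ȳ_st) ≈ 13.2

V̂(ȳ_st) = Σ W_h² (1 − n_h/N_h) s_h²/n_h, with W_h = N_h/N and N = 1050:
  stratum 1: (450/1050)²·(1 − 88/450)·93.70²/88 = 14.7414
  stratum 2: (600/1050)²·(1 − 36/600)·136.67²/36 = 159.256
V̂(ȳ_st) = 173.997
SE(ȳ_st) = √173.997 = 13.1908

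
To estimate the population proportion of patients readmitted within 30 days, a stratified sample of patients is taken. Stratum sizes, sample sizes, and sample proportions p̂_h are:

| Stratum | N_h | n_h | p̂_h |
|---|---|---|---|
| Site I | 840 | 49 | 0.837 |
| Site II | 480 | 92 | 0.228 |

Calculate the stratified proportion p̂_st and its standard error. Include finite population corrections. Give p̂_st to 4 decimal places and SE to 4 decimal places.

N = 1320; stratum weights W_h = N_h/N.
p̂_st = Σ W_h p̂_h = (840·0.837 + 480·0.228)/1320 = 0.61555
V̂(p̂_st) = Σ W_h² (1 − n_h/N_h) p̂_h(1−p̂_h)/(n_h−1):
  stratum Site I: (840/1320)²·(1 − 49/840)·0.837·0.163/48 = 0.00108388
  stratum Site II: (480/1320)²·(1 − 92/480)·0.228·0.772/91 = 0.000206745
V̂(p̂_st) = 0.00129062; SE = √V̂ = 0.0359252

p̂_st ≈ 0.6155, SE ≈ 0.0359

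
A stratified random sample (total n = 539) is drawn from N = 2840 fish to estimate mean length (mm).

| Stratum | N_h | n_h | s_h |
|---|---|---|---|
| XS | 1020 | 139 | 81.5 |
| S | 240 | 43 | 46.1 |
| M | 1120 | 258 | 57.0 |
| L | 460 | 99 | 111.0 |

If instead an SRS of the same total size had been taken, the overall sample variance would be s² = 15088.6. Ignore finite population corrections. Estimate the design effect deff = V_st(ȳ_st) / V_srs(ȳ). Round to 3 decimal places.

deff ≈ 0.419

V̂(ȳ_st) = Σ W_h² s_h²/n_h, with W_h = N_h/N and N = 2840:
  stratum XS: (1020/2840)²·81.5²/139 = 6.16402
  stratum S: (240/2840)²·46.1²/43 = 0.352955
  stratum M: (1120/2840)²·57.0²/258 = 1.95853
  stratum L: (460/2840)²·111.0²/99 = 3.26505
V_st = 11.7406
V_srs = s²/n = 15088.6/539 = 27.9937
deff = V_st / V_srs = 11.7406/27.9937 = 0.4194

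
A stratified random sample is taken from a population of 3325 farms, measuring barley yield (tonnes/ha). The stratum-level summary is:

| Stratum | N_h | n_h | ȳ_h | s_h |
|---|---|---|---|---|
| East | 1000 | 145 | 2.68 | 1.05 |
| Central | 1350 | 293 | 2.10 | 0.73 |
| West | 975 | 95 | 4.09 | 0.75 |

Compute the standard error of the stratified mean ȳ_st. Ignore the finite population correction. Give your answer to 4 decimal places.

SE(ȳ_st) ≈ 0.0387

V̂(ȳ_st) = Σ W_h² s_h²/n_h, with W_h = N_h/N and N = 3325:
  stratum East: (1000/3325)²·1.05²/145 = 0.000687745
  stratum Central: (1350/3325)²·0.73²/293 = 0.000299821
  stratum West: (975/3325)²·0.75²/95 = 0.000509126
V̂(ȳ_st) = 0.00149669
SE(ȳ_st) = √0.00149669 = 0.0386871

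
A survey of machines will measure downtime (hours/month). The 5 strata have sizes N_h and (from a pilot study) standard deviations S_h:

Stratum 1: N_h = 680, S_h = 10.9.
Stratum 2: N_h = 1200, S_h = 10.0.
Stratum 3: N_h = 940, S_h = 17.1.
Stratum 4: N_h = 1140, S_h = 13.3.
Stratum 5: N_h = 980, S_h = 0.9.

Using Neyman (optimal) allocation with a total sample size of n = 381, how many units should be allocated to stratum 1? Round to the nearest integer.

Neyman allocation: n_h = n · N_h S_h / Σ N_i S_i, with n = 381.
  stratum 1: N_h·S_h = 680·10.9 = 7412.00
  stratum 2: N_h·S_h = 1200·10.0 = 12000.00
  stratum 3: N_h·S_h = 940·17.1 = 16074.00
  stratum 4: N_h·S_h = 1140·13.3 = 15162.00
  stratum 5: N_h·S_h = 980·0.9 = 882.00
Σ N_h S_h = 51530.00
n for stratum 1 = 381·7412.00/51530.00 = 54.802 → 55

55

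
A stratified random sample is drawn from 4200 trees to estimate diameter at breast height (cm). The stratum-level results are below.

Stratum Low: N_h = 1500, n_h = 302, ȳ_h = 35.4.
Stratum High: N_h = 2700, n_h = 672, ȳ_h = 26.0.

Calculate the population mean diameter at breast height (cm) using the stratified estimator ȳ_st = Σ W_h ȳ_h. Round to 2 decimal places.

N = Σ N_h = 4200. Stratum weights W_h = N_h/N.
ȳ_st = (1500·35.4 + 2700·26.0) / 4200 = 29.3571

ȳ_st ≈ 29.36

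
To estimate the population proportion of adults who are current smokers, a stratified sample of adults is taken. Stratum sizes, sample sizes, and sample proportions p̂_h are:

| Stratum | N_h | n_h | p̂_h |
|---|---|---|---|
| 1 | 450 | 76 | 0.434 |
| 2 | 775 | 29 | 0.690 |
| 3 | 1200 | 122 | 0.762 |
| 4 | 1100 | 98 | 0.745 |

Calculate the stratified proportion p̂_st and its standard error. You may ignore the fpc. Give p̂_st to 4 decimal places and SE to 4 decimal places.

N = 3525; stratum weights W_h = N_h/N.
p̂_st = Σ W_h p̂_h = (450·0.434 + 775·0.690 + 1200·0.762 + 1100·0.745)/3525 = 0.69899
V̂(p̂_st) = Σ W_h² p̂_h(1−p̂_h)/(n_h−1):
  stratum 1: (450/3525)²·0.434·0.566/75 = 5.33767e-05
  stratum 2: (775/3525)²·0.690·0.310/28 = 0.000369265
  stratum 3: (1200/3525)²·0.762·0.238/121 = 0.000173696
  stratum 4: (1100/3525)²·0.745·0.255/97 = 0.000190718
V̂(p̂_st) = 0.000787056; SE = √V̂ = 0.0280545

p̂_st ≈ 0.6990, SE ≈ 0.0281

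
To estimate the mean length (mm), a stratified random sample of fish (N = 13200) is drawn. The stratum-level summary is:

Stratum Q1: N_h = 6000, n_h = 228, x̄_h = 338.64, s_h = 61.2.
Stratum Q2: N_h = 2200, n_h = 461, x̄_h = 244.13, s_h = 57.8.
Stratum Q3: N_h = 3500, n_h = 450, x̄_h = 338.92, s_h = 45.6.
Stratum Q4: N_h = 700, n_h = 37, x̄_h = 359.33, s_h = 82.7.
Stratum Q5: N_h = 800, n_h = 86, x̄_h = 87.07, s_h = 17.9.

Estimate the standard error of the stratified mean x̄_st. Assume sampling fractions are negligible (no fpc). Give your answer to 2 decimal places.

V̂(x̄_st) = Σ W_h² s_h²/n_h, with W_h = N_h/N and N = 13200:
  stratum Q1: (6000/13200)²·61.2²/228 = 3.39408
  stratum Q2: (2200/13200)²·57.8²/461 = 0.201304
  stratum Q3: (3500/13200)²·45.6²/450 = 0.324867
  stratum Q4: (700/13200)²·82.7²/37 = 0.519825
  stratum Q5: (800/13200)²·17.9²/86 = 0.0136848
V̂(x̄_st) = 4.45377
SE(x̄_st) = √4.45377 = 2.11039

SE(x̄_st) ≈ 2.11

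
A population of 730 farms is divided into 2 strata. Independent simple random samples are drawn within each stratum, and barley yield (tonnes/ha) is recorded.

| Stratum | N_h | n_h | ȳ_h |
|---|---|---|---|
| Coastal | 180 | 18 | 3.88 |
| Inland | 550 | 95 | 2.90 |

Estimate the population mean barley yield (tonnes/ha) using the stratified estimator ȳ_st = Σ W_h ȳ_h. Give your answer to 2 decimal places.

N = Σ N_h = 730. Stratum weights W_h = N_h/N.
ȳ_st = (180·3.88 + 550·2.90) / 730 = 3.1416

ȳ_st ≈ 3.14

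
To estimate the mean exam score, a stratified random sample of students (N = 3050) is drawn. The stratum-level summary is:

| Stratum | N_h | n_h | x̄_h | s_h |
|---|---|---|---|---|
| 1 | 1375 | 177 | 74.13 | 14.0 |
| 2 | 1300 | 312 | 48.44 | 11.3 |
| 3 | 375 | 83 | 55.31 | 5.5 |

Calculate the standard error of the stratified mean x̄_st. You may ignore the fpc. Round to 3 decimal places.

SE(x̄_st) ≈ 0.552

V̂(x̄_st) = Σ W_h² s_h²/n_h, with W_h = N_h/N and N = 3050:
  stratum 1: (1375/3050)²·14.0²/177 = 0.225055
  stratum 2: (1300/3050)²·11.3²/312 = 0.0743514
  stratum 3: (375/3050)²·5.5²/83 = 0.00550947
V̂(x̄_st) = 0.304916
SE(x̄_st) = √0.304916 = 0.552192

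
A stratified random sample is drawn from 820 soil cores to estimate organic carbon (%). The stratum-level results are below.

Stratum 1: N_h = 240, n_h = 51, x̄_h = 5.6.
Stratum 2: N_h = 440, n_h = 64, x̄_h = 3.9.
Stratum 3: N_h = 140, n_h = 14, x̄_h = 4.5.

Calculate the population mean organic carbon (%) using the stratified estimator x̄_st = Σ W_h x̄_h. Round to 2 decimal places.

x̄_st ≈ 4.50

N = Σ N_h = 820. Stratum weights W_h = N_h/N.
x̄_st = (240·5.6 + 440·3.9 + 140·4.5) / 820 = 4.5000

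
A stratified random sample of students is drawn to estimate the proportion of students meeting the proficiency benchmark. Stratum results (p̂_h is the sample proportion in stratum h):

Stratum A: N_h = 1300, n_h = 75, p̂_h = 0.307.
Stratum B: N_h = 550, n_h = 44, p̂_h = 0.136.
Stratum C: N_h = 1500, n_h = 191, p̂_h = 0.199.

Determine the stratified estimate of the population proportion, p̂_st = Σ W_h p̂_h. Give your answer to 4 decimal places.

p̂_st ≈ 0.2306

N = 3350; stratum weights W_h = N_h/N.
p̂_st = Σ W_h p̂_h = (1300·0.307 + 550·0.136 + 1500·0.199)/3350 = 0.23057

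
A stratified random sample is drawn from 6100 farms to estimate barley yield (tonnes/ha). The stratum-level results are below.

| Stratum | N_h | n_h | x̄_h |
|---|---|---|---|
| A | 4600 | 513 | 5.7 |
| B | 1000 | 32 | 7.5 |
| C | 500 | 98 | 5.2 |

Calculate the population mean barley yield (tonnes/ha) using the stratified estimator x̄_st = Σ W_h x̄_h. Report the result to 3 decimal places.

N = Σ N_h = 6100. Stratum weights W_h = N_h/N.
x̄_st = (4600·5.7 + 1000·7.5 + 500·5.2) / 6100 = 5.95410

x̄_st ≈ 5.954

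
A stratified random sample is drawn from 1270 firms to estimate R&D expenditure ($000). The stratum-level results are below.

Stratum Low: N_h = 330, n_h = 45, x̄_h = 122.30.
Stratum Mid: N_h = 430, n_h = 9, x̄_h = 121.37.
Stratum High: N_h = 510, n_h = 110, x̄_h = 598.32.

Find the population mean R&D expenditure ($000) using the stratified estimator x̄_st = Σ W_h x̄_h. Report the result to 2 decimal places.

x̄_st ≈ 313.14

N = Σ N_h = 1270. Stratum weights W_h = N_h/N.
x̄_st = (330·122.30 + 430·121.37 + 510·598.32) / 1270 = 313.1428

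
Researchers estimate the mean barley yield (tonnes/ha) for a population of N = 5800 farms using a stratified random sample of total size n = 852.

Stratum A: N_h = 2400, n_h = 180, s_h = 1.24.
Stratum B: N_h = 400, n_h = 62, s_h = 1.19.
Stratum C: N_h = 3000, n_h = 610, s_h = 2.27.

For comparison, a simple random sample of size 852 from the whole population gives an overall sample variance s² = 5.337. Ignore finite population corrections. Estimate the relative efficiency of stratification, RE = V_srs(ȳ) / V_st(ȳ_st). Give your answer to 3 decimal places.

RE ≈ 1.635

V̂(ȳ_st) = Σ W_h² s_h²/n_h, with W_h = N_h/N and N = 5800:
  stratum A: (2400/5800)²·1.24²/180 = 0.00146264
  stratum B: (400/5800)²·1.19²/62 = 0.000108634
  stratum C: (3000/5800)²·2.27²/610 = 0.00226
V_st = 0.00383127
V_srs = s²/n = 5.337/852 = 0.00626408
Relative efficiency = V_srs / V_st = 0.00626408/0.00383127 = 1.6350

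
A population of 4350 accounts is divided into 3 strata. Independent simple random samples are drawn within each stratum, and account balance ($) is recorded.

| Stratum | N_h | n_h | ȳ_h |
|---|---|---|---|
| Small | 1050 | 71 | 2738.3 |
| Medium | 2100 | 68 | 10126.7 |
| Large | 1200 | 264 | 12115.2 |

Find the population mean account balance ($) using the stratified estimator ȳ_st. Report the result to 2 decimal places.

ȳ_st ≈ 8891.84

N = Σ N_h = 4350. Stratum weights W_h = N_h/N.
ȳ_st = (1050·2738.3 + 2100·10126.7 + 1200·12115.2) / 4350 = 8891.8448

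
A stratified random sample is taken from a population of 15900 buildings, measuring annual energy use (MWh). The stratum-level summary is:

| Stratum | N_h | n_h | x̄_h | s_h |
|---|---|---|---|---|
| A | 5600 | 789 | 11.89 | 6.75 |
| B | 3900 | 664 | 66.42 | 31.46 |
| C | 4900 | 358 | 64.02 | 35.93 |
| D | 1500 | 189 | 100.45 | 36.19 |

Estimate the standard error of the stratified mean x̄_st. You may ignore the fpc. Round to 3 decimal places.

V̂(x̄_st) = Σ W_h² s_h²/n_h, with W_h = N_h/N and N = 15900:
  stratum A: (5600/15900)²·6.75²/789 = 0.00716329
  stratum B: (3900/15900)²·31.46²/664 = 0.0896777
  stratum C: (4900/15900)²·35.93²/358 = 0.342475
  stratum D: (1500/15900)²·36.19²/189 = 0.0616742
V̂(x̄_st) = 0.500991
SE(x̄_st) = √0.500991 = 0.707807

SE(x̄_st) ≈ 0.708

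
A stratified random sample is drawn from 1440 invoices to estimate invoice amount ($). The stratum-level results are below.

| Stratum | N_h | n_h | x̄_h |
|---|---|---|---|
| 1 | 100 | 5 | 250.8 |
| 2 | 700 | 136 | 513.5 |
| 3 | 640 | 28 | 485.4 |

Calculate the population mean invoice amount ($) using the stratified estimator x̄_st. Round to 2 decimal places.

x̄_st ≈ 482.77

N = Σ N_h = 1440. Stratum weights W_h = N_h/N.
x̄_st = (100·250.8 + 700·513.5 + 640·485.4) / 1440 = 482.7681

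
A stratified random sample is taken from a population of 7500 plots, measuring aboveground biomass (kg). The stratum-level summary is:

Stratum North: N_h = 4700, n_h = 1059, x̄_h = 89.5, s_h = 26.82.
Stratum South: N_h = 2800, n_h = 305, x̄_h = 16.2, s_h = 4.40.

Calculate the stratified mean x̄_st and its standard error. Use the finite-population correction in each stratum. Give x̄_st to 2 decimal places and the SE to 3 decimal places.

x̄_st ≈ 62.13, SE ≈ 0.463

x̄_st = Σ W_h x̄_h = (4700·89.5 + 2800·16.2)/7500 = 62.13467
V̂(x̄_st) = Σ W_h² (1 − n_h/N_h) s_h²/n_h, with W_h = N_h/N and N = 7500:
  stratum North: (4700/7500)²·(1 − 1059/4700)·26.82²/1059 = 0.206642
  stratum South: (2800/7500)²·(1 − 305/2800)·4.40²/305 = 0.00788336
V̂(x̄_st) = 0.214525
SE(x̄_st) = √0.214525 = 0.463168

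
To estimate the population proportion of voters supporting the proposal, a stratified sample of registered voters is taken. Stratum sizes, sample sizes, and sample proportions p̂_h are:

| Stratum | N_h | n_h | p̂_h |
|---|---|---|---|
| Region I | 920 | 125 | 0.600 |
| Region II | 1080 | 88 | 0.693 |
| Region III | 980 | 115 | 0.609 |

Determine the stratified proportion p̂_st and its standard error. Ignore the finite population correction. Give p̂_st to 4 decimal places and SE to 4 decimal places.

p̂_st ≈ 0.6367, SE ≈ 0.0270

N = 2980; stratum weights W_h = N_h/N.
p̂_st = Σ W_h p̂_h = (920·0.600 + 1080·0.693 + 980·0.609)/2980 = 0.63666
V̂(p̂_st) = Σ W_h² p̂_h(1−p̂_h)/(n_h−1):
  stratum Region I: (920/2980)²·0.600·0.400/124 = 0.000184473
  stratum Region II: (1080/2980)²·0.693·0.307/87 = 0.000321194
  stratum Region III: (980/2980)²·0.609·0.391/114 = 0.000225896
V̂(p̂_st) = 0.000731563; SE = √V̂ = 0.0270474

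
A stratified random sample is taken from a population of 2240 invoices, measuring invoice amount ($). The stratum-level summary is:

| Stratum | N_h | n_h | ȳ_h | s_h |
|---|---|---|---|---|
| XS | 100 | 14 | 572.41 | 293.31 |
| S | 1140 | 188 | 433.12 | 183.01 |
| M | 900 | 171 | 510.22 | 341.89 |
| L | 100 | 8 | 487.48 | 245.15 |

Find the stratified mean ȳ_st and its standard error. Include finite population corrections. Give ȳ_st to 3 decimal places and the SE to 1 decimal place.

ȳ_st = Σ W_h ȳ_h = (100·572.41 + 1140·433.12 + 900·510.22 + 100·487.48)/2240 = 472.74277
V̂(ȳ_st) = Σ W_h² (1 − n_h/N_h) s_h²/n_h, with W_h = N_h/N and N = 2240:
  stratum XS: (100/2240)²·(1 − 14/100)·293.31²/14 = 10.5324
  stratum S: (1140/2240)²·(1 − 188/1140)·183.01²/188 = 38.5334
  stratum M: (900/2240)²·(1 − 171/900)·341.89²/171 = 89.3821
  stratum L: (100/2240)²·(1 − 8/100)·245.15²/8 = 13.7742
V̂(ȳ_st) = 152.222
SE(ȳ_st) = √152.222 = 12.3378

ȳ_st ≈ 472.743, SE ≈ 12.3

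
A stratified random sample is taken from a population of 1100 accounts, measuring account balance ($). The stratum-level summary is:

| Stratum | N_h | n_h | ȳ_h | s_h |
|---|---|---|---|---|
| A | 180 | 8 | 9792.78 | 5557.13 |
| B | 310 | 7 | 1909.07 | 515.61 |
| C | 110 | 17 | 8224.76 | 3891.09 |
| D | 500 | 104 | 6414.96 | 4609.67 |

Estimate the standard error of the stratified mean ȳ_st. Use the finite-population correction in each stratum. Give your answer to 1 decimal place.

V̂(ȳ_st) = Σ W_h² (1 − n_h/N_h) s_h²/n_h, with W_h = N_h/N and N = 1100:
  stratum A: (180/1100)²·(1 − 8/180)·5557.13²/8 = 98770.4
  stratum B: (310/1100)²·(1 − 7/310)·515.61²/7 = 2948.25
  stratum C: (110/1100)²·(1 − 17/110)·3891.09²/17 = 7529.81
  stratum D: (500/1100)²·(1 − 104/500)·4609.67²/104 = 33433.8
V̂(ȳ_st) = 142682
SE(ȳ_st) = √142682 = 377.733

SE(ȳ_st) ≈ 377.7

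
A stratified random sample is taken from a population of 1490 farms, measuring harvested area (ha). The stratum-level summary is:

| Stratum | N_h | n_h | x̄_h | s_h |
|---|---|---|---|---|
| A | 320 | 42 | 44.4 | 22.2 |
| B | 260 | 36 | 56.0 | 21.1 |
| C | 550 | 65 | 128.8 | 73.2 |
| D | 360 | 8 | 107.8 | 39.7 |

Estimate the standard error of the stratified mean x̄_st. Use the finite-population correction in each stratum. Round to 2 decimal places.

SE(x̄_st) ≈ 4.68

V̂(x̄_st) = Σ W_h² (1 − n_h/N_h) s_h²/n_h, with W_h = N_h/N and N = 1490:
  stratum A: (320/1490)²·(1 − 42/320)·22.2²/42 = 0.470196
  stratum B: (260/1490)²·(1 − 36/260)·21.1²/36 = 0.324423
  stratum C: (550/1490)²·(1 − 65/550)·73.2²/65 = 9.90469
  stratum D: (360/1490)²·(1 − 8/360)·39.7²/8 = 11.2451
V̂(x̄_st) = 21.9444
SE(x̄_st) = √21.9444 = 4.68449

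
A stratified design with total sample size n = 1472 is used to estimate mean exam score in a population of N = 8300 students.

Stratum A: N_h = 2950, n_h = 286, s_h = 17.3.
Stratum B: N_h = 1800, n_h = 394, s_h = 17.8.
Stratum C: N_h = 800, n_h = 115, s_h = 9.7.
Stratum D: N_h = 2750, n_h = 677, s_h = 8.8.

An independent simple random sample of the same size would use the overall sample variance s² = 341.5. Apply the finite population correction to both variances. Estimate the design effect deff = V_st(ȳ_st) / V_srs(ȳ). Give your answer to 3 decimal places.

deff ≈ 0.864

V̂(ȳ_st) = Σ W_h² (1 − n_h/N_h) s_h²/n_h, with W_h = N_h/N and N = 8300:
  stratum A: (2950/8300)²·(1 − 286/2950)·17.3²/286 = 0.119379
  stratum B: (1800/8300)²·(1 − 394/1800)·17.8²/394 = 0.0295424
  stratum C: (800/8300)²·(1 − 115/800)·9.7²/115 = 0.00650834
  stratum D: (2750/8300)²·(1 − 677/2750)·8.8²/677 = 0.00946569
V_st = 0.164895
V_srs = (1 − 1472/8300)·341.5/1472 = 0.190853
deff = V_st / V_srs = 0.164895/0.190853 = 0.8640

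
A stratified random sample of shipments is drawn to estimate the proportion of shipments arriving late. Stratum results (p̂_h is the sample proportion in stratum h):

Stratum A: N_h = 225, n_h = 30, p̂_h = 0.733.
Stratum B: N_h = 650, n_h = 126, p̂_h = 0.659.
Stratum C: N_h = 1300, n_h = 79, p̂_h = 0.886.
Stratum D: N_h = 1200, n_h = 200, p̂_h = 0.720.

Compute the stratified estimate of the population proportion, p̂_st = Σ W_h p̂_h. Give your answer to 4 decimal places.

p̂_st ≈ 0.7731

N = 3375; stratum weights W_h = N_h/N.
p̂_st = Σ W_h p̂_h = (225·0.733 + 650·0.659 + 1300·0.886 + 1200·0.720)/3375 = 0.77306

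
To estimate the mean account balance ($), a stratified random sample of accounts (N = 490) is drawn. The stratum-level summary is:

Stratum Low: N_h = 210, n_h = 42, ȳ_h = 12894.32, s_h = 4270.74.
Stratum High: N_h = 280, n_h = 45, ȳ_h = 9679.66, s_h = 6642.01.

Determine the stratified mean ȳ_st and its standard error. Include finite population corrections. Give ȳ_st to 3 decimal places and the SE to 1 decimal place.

ȳ_st = Σ W_h ȳ_h = (210·12894.32 + 280·9679.66)/490 = 11057.37143
V̂(ȳ_st) = Σ W_h² (1 − n_h/N_h) s_h²/n_h, with W_h = N_h/N and N = 490:
  stratum Low: (210/490)²·(1 − 42/210)·4270.74²/42 = 63810.7
  stratum High: (280/490)²·(1 − 45/280)·6642.01²/45 = 268671
V̂(ȳ_st) = 332481
SE(ȳ_st) = √332481 = 576.612

ȳ_st ≈ 11057.371, SE ≈ 576.6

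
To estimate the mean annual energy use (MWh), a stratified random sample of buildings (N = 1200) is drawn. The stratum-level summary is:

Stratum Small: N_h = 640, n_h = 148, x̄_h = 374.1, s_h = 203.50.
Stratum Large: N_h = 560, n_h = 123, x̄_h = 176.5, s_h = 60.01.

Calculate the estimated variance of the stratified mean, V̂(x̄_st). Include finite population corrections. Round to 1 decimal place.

V̂(x̄_st) ≈ 66.2

V̂(x̄_st) = Σ W_h² (1 − n_h/N_h) s_h²/n_h, with W_h = N_h/N and N = 1200:
  stratum Small: (640/1200)²·(1 − 148/640)·203.50²/148 = 61.1857
  stratum Large: (560/1200)²·(1 − 123/560)·60.01²/123 = 4.97564
V̂(x̄_st) = 66.1613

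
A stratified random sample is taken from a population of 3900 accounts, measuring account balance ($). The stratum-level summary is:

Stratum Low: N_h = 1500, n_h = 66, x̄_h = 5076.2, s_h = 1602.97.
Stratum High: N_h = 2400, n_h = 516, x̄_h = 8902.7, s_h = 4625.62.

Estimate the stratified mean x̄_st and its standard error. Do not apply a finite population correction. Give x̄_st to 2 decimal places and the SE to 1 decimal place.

x̄_st = Σ W_h x̄_h = (1500·5076.2 + 2400·8902.7)/3900 = 7430.96923
V̂(x̄_st) = Σ W_h² s_h²/n_h, with W_h = N_h/N and N = 3900:
  stratum Low: (1500/3900)²·1602.97²/66 = 5759.17
  stratum High: (2400/3900)²·4625.62²/516 = 15703
V̂(x̄_st) = 21462.2
SE(x̄_st) = √21462.2 = 146.5

x̄_st ≈ 7430.97, SE ≈ 146.5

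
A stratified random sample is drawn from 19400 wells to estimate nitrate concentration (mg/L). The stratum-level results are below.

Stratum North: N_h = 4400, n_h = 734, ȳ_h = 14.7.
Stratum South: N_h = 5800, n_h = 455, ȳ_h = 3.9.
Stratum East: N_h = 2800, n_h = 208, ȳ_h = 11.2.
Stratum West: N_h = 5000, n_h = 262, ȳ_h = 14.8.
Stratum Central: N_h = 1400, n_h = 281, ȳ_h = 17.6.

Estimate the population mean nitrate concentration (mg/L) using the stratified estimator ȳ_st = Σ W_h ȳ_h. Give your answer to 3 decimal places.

ȳ_st ≈ 11.201

N = Σ N_h = 19400. Stratum weights W_h = N_h/N.
ȳ_st = (4400·14.7 + 5800·3.9 + 2800·11.2 + 5000·14.8 + 1400·17.6) / 19400 = 11.20103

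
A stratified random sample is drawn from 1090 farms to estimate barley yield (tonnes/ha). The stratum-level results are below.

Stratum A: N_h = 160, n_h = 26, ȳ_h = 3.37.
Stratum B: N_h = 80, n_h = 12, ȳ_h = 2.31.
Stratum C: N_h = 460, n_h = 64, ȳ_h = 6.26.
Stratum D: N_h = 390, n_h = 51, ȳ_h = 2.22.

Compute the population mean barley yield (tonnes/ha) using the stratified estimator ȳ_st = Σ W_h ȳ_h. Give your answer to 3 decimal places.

N = Σ N_h = 1090. Stratum weights W_h = N_h/N.
ȳ_st = (160·3.37 + 80·2.31 + 460·6.26 + 390·2.22) / 1090 = 4.10037

ȳ_st ≈ 4.100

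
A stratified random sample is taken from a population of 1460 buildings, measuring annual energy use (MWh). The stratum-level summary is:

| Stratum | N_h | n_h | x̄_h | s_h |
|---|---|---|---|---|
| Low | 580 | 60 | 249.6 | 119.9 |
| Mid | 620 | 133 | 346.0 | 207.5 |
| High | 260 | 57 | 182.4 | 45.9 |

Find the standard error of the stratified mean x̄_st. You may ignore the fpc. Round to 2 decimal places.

V̂(x̄_st) = Σ W_h² s_h²/n_h, with W_h = N_h/N and N = 1460:
  stratum Low: (580/1460)²·119.9²/60 = 37.8127
  stratum Mid: (620/1460)²·207.5²/133 = 58.3797
  stratum High: (260/1460)²·45.9²/57 = 1.17217
V̂(x̄_st) = 97.3646
SE(x̄_st) = √97.3646 = 9.86735

SE(x̄_st) ≈ 9.87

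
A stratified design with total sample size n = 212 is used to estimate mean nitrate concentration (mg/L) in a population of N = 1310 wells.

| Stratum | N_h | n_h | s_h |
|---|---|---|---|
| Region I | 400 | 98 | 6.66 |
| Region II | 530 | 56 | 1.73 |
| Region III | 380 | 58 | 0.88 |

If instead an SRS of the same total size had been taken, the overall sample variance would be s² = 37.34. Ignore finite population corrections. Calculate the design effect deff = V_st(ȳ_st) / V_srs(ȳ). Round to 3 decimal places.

deff ≈ 0.296

V̂(ȳ_st) = Σ W_h² s_h²/n_h, with W_h = N_h/N and N = 1310:
  stratum Region I: (400/1310)²·6.66²/98 = 0.0421988
  stratum Region II: (530/1310)²·1.73²/56 = 0.00874809
  stratum Region III: (380/1310)²·0.88²/58 = 0.00112347
V_st = 0.0520703
V_srs = s²/n = 37.34/212 = 0.176132
deff = V_st / V_srs = 0.0520703/0.176132 = 0.2956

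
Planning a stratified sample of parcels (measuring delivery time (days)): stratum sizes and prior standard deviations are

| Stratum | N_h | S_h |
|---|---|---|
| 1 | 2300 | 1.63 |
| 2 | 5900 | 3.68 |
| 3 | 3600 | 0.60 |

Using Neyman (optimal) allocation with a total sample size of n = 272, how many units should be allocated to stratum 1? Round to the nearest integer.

37

Neyman allocation: n_h = n · N_h S_h / Σ N_i S_i, with n = 272.
  stratum 1: N_h·S_h = 2300·1.63 = 3749.00
  stratum 2: N_h·S_h = 5900·3.68 = 21712.00
  stratum 3: N_h·S_h = 3600·0.60 = 2160.00
Σ N_h S_h = 27621.00
n for stratum 1 = 272·3749.00/27621.00 = 36.919 → 37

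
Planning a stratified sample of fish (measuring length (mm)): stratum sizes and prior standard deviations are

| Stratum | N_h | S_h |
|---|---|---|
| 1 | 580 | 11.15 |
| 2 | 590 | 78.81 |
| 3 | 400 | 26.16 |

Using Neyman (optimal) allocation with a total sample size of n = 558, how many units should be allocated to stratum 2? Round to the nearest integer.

409

Neyman allocation: n_h = n · N_h S_h / Σ N_i S_i, with n = 558.
  stratum 1: N_h·S_h = 580·11.15 = 6467.00
  stratum 2: N_h·S_h = 590·78.81 = 46497.90
  stratum 3: N_h·S_h = 400·26.16 = 10464.00
Σ N_h S_h = 63428.90
n for stratum 2 = 558·46497.90/63428.90 = 409.054 → 409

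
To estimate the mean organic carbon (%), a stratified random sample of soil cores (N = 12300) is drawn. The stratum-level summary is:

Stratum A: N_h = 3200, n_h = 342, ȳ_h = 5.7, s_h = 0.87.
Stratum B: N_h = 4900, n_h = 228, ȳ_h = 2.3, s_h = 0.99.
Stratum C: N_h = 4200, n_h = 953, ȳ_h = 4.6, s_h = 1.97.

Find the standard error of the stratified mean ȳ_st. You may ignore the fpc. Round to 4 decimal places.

V̂(ȳ_st) = Σ W_h² s_h²/n_h, with W_h = N_h/N and N = 12300:
  stratum A: (3200/12300)²·0.87²/342 = 0.000149797
  stratum B: (4900/12300)²·0.99²/228 = 0.000682209
  stratum C: (4200/12300)²·1.97²/953 = 0.000474819
V̂(ȳ_st) = 0.00130682
SE(ȳ_st) = √0.00130682 = 0.03615

SE(ȳ_st) ≈ 0.0362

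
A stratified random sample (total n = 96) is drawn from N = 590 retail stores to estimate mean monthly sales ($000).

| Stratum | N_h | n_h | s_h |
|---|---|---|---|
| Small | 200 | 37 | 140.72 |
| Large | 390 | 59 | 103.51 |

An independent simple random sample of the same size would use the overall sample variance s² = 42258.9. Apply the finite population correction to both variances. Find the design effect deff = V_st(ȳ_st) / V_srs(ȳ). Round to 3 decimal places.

V̂(ȳ_st) = Σ W_h² (1 − n_h/N_h) s_h²/n_h, with W_h = N_h/N and N = 590:
  stratum Small: (200/590)²·(1 − 37/200)·140.72²/37 = 50.1214
  stratum Large: (390/590)²·(1 − 59/390)·103.51²/59 = 67.3444
V_st = 117.466
V_srs = (1 − 96/590)·42258.9/96 = 368.572
deff = V_st / V_srs = 117.466/368.572 = 0.3187

deff ≈ 0.319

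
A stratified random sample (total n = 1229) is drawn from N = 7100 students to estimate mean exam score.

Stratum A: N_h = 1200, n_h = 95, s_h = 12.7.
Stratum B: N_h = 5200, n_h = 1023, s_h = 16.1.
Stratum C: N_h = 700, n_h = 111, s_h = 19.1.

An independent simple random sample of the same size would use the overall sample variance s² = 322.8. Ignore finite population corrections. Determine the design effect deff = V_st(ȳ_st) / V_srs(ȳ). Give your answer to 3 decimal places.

V̂(ȳ_st) = Σ W_h² s_h²/n_h, with W_h = N_h/N and N = 7100:
  stratum A: (1200/7100)²·12.7²/95 = 0.0484986
  stratum B: (5200/7100)²·16.1²/1023 = 0.135915
  stratum C: (700/7100)²·19.1²/111 = 0.0319465
V_st = 0.21636
V_srs = s²/n = 322.8/1229 = 0.262653
deff = V_st / V_srs = 0.21636/0.262653 = 0.8237

deff ≈ 0.824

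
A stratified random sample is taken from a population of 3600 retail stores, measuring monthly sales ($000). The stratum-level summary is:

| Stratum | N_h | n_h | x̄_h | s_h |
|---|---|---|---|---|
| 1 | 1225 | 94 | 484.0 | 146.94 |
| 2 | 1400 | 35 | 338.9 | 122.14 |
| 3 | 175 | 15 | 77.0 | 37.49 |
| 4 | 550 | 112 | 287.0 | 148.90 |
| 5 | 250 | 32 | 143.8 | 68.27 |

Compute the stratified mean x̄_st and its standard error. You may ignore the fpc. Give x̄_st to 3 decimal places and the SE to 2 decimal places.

x̄_st = Σ W_h x̄_h = (1225·484.0 + 1400·338.9 + 175·77.0 + 550·287.0 + 250·143.8)/3600 = 354.06528
V̂(x̄_st) = Σ W_h² s_h²/n_h, with W_h = N_h/N and N = 3600:
  stratum 1: (1225/3600)²·146.94²/94 = 26.5962
  stratum 2: (1400/3600)²·122.14²/35 = 64.4613
  stratum 3: (175/3600)²·37.49²/15 = 0.221417
  stratum 4: (550/3600)²·148.90²/112 = 4.62053
  stratum 5: (250/3600)²·68.27²/32 = 0.702401
V̂(x̄_st) = 96.6018
SE(x̄_st) = √96.6018 = 9.82862

x̄_st ≈ 354.065, SE ≈ 9.83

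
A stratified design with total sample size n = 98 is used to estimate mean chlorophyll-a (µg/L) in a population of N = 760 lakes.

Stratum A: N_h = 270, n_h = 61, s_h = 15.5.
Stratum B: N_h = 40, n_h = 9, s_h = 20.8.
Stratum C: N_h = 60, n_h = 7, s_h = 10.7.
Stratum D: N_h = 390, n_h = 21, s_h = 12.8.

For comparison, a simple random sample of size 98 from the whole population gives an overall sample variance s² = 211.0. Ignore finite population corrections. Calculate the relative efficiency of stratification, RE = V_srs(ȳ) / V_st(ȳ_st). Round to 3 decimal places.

RE ≈ 0.773

V̂(ȳ_st) = Σ W_h² s_h²/n_h, with W_h = N_h/N and N = 760:
  stratum A: (270/760)²·15.5²/61 = 0.497089
  stratum B: (40/760)²·20.8²/9 = 0.133161
  stratum C: (60/760)²·10.7²/7 = 0.10194
  stratum D: (390/760)²·12.8²/21 = 2.05448
V_st = 2.78667
V_srs = s²/n = 211.0/98 = 2.15306
Relative efficiency = V_srs / V_st = 2.15306/2.78667 = 0.7726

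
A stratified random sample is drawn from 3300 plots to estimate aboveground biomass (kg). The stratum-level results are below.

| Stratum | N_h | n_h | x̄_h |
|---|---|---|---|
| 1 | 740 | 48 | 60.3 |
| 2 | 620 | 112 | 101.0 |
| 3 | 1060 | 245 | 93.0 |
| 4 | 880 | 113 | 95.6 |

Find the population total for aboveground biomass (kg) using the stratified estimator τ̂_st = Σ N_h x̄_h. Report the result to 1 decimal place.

τ̂_st = Σ N_h x̄_h = 740·60.3 + 620·101.0 + 1060·93.0 + 880·95.6 = 289950.0

τ̂_st ≈ 289950.0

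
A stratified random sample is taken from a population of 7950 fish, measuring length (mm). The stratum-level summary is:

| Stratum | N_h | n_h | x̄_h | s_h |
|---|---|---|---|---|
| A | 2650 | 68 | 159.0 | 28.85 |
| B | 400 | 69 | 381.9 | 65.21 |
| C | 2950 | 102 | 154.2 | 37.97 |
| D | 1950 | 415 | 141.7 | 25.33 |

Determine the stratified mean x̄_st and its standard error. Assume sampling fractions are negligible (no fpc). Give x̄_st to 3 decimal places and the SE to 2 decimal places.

x̄_st ≈ 164.191, SE ≈ 1.89

x̄_st = Σ W_h x̄_h = (2650·159.0 + 400·381.9 + 2950·154.2 + 1950·141.7)/7950 = 164.19057
V̂(x̄_st) = Σ W_h² s_h²/n_h, with W_h = N_h/N and N = 7950:
  stratum A: (2650/7950)²·28.85²/68 = 1.36
  stratum B: (400/7950)²·65.21²/69 = 0.156015
  stratum C: (2950/7950)²·37.97²/102 = 1.94621
  stratum D: (1950/7950)²·25.33²/415 = 0.0930159
V̂(x̄_st) = 3.55525
SE(x̄_st) = √3.55525 = 1.88554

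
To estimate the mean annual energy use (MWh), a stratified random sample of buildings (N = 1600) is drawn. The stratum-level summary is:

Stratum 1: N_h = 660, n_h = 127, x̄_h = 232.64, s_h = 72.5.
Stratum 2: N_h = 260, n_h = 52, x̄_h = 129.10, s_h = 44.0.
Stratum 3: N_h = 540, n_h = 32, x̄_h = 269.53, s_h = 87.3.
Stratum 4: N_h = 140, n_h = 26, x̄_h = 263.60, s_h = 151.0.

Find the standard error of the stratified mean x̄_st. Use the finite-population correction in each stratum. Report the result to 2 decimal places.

V̂(x̄_st) = Σ W_h² (1 − n_h/N_h) s_h²/n_h, with W_h = N_h/N and N = 1600:
  stratum 1: (660/1600)²·(1 − 127/660)·72.5²/127 = 5.68727
  stratum 2: (260/1600)²·(1 − 52/260)·44.0²/52 = 0.7865
  stratum 3: (540/1600)²·(1 − 32/540)·87.3²/32 = 25.5209
  stratum 4: (140/1600)²·(1 − 26/140)·151.0²/26 = 5.46731
V̂(x̄_st) = 37.462
SE(x̄_st) = √37.462 = 6.12062

SE(x̄_st) ≈ 6.12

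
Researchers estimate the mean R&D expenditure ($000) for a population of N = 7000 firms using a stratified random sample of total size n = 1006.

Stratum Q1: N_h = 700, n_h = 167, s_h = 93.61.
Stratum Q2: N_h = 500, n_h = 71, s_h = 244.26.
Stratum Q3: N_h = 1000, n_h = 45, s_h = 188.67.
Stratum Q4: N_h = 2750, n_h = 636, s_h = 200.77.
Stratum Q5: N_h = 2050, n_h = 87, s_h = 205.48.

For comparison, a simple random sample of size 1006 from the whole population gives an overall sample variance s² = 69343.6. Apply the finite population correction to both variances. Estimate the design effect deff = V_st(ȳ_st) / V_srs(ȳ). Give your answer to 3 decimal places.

deff ≈ 1.133

V̂(ȳ_st) = Σ W_h² (1 − n_h/N_h) s_h²/n_h, with W_h = N_h/N and N = 7000:
  stratum Q1: (700/7000)²·(1 − 167/700)·93.61²/167 = 0.399537
  stratum Q2: (500/7000)²·(1 − 71/500)·244.26²/71 = 3.67856
  stratum Q3: (1000/7000)²·(1 − 45/1000)·188.67²/45 = 15.417
  stratum Q4: (2750/7000)²·(1 − 636/2750)·200.77²/636 = 7.51938
  stratum Q5: (2050/7000)²·(1 − 87/2050)·205.48²/87 = 39.8564
V_st = 66.8709
V_srs = (1 − 1006/7000)·69343.6/1006 = 59.0238
deff = V_st / V_srs = 66.8709/59.0238 = 1.1329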